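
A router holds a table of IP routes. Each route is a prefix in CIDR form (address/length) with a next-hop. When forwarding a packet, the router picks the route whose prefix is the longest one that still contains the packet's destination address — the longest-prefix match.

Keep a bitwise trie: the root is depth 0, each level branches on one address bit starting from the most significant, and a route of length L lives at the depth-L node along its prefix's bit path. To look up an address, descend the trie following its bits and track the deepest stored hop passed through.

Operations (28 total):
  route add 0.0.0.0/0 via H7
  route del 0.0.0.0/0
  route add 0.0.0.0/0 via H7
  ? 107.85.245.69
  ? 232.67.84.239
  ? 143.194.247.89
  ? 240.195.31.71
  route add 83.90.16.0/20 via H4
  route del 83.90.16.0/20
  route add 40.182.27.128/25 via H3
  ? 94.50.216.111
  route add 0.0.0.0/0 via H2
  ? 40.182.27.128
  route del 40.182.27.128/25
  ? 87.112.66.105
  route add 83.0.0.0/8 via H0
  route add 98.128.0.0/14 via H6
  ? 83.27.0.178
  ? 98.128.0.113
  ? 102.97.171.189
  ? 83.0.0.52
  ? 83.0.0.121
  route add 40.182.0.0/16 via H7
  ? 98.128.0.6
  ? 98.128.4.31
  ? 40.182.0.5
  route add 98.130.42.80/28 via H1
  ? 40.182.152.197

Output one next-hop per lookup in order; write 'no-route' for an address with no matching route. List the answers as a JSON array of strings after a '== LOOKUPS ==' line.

Apply in order:
  add 0.0.0.0/0 -> H7 at depth 0
  - 0.0.0.0/0 clear@0
  add 0.0.0.0/0 -> H7 at depth 0
  ? 107.85.245.69  path d0:H7  best=H7
  ? 232.67.84.239  path d0:H7  best=H7
  ? 143.194.247.89  path d0:H7  best=H7
  ? 240.195.31.71  path d0:H7  best=H7
  add 83.90.16.0/20 -> H4 at depth 20
  - 83.90.16.0/20 clear@20
  add 40.182.27.128/25 -> H3 at depth 25
  ? 94.50.216.111  path d0:H7→d1:-→d2:-→d3:-→d4:-  best=H7
  add 0.0.0.0/0 -> H2 at depth 0
  ? 40.182.27.128  path d0:H2→d1:-→d2:-→d3:-→d4:-→d5:-→d6:-→d7:-→d8:-→d9:-→d10:-→d11:-→d12:-→d13:-→d14:-→d15:-→d16:-→d17:-→d18:-→d19:-→d20:-→d21:-→d22:-→d23:-→d24:-→d25:H3  best=H3
  - 40.182.27.128/25 clear@25
  ? 87.112.66.105  path d0:H2→d1:-→d2:-→d3:-→d4:-→d5:-  best=H2
  add 83.0.0.0/8 -> H0 at depth 8
  add 98.128.0.0/14 -> H6 at depth 14
  ? 83.27.0.178  path d0:H2→d1:-→d2:-→d3:-→d4:-→d5:-→d6:-→d7:-→d8:H0→d9:-  best=H0
  ? 98.128.0.113  path d0:H2→d1:-→d2:-→d3:-→d4:-→d5:-→d6:-→d7:-→d8:-→d9:-→d10:-→d11:-→d12:-→d13:-→d14:H6  best=H6
  ? 102.97.171.189  path d0:H2→d1:-→d2:-→d3:-→d4:-→d5:-  best=H2
  ? 83.0.0.52  path d0:H2→d1:-→d2:-→d3:-→d4:-→d5:-→d6:-→d7:-→d8:H0→d9:-  best=H0
  ? 83.0.0.121  path d0:H2→d1:-→d2:-→d3:-→d4:-→d5:-→d6:-→d7:-→d8:H0→d9:-  best=H0
  add 40.182.0.0/16 -> H7 at depth 16
  ? 98.128.0.6  path d0:H2→d1:-→d2:-→d3:-→d4:-→d5:-→d6:-→d7:-→d8:-→d9:-→d10:-→d11:-→d12:-→d13:-→d14:H6  best=H6
  ? 98.128.4.31  path d0:H2→d1:-→d2:-→d3:-→d4:-→d5:-→d6:-→d7:-→d8:-→d9:-→d10:-→d11:-→d12:-→d13:-→d14:H6  best=H6
  ? 40.182.0.5  path d0:H2→d1:-→d2:-→d3:-→d4:-→d5:-→d6:-→d7:-→d8:-→d9:-→d10:-→d11:-→d12:-→d13:-→d14:-→d15:-→d16:H7→d17:-→d18:-→d19:-  best=H7
  add 98.130.42.80/28 -> H1 at depth 28
  ? 40.182.152.197  path d0:H2→d1:-→d2:-→d3:-→d4:-→d5:-→d6:-→d7:-→d8:-→d9:-→d10:-→d11:-→d12:-→d13:-→d14:-→d15:-→d16:H7  best=H7

== LOOKUPS ==
["H7","H7","H7","H7","H7","H3","H2","H0","H6","H2","H0","H0","H6","H6","H7","H7"]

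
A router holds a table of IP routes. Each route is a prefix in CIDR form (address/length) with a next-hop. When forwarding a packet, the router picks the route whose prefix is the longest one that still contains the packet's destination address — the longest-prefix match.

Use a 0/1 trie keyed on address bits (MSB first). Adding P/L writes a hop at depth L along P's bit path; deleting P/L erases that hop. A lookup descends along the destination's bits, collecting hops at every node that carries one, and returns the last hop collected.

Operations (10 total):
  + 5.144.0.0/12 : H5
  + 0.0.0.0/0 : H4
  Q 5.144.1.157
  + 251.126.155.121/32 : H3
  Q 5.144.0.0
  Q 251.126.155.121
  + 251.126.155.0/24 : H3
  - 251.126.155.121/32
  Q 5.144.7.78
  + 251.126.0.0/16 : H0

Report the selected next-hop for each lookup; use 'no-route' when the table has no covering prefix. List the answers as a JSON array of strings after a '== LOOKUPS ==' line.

Process each operation:
  + 5.144.0.0/12 (H5) depth=12
  + 0.0.0.0/0 (H4) depth=0
  ? 5.144.1.157  path d0:H4→d1:-→d2:-→d3:-→d4:-→d5:-→d6:-→d7:-→d8:-→d9:-→d10:-→d11:-→d12:H5  best=H5
  + 251.126.155.121/32 (H3) depth=32
  ? 5.144.0.0  path d0:H4→d1:-→d2:-→d3:-→d4:-→d5:-→d6:-→d7:-→d8:-→d9:-→d10:-→d11:-→d12:H5  best=H5
  ? 251.126.155.121  path d0:H4→d1:-→d2:-→d3:-→d4:-→d5:-→d6:-→d7:-→d8:-→d9:-→d10:-→d11:-→d12:-→d13:-→d14:-→d15:-→d16:-→d17:-→d18:-→d19:-→d20:-→d21:-→d22:-→d23:-→d24:-→d25:-→d26:-→d27:-→d28:-→d29:-→d30:-→d31:-→d32:H3  best=H3
  + 251.126.155.0/24 (H3) depth=24
  del 251.126.155.121/32 (clear depth 32)
  ? 5.144.7.78  path d0:H4→d1:-→d2:-→d3:-→d4:-→d5:-→d6:-→d7:-→d8:-→d9:-→d10:-→d11:-→d12:H5  best=H5
  + 251.126.0.0/16 (H0) depth=16

== LOOKUPS ==
["H5","H5","H3","H5"]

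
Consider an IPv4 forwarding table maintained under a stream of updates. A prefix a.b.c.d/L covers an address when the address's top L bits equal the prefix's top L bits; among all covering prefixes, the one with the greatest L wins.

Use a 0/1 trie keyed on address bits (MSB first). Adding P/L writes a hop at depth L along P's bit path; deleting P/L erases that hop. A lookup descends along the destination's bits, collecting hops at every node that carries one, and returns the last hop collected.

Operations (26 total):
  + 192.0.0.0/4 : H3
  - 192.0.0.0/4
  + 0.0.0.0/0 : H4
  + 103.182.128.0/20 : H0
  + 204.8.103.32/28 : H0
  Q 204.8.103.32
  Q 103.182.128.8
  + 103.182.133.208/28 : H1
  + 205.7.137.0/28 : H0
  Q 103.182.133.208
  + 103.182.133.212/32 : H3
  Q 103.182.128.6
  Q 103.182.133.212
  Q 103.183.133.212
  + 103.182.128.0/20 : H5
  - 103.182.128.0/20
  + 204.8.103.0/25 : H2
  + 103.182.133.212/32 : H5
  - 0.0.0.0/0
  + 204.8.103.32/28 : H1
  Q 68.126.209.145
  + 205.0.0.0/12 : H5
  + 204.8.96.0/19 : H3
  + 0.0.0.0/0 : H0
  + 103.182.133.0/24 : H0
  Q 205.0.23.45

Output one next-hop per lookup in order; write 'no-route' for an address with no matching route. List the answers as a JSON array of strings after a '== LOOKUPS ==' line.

Apply in order:
  add 192.0.0.0/4 -> H3 at depth 4
  - 192.0.0.0/4 clear@4
  add 0.0.0.0/0 -> H4 at depth 0
  add 103.182.128.0/20 -> H0 at depth 20
  add 204.8.103.32/28 -> H0 at depth 28
  lookup 204.8.103.32: bits 1100110000001000011001110010 walk d0:H4→d1:-→d2:-→d3:-→d4:-→d5:-→d6:-→d7:-→d8:-→d9:-→d10:-→d11:-→d12:-→d13:-→d14:-→d15:-→d16:-→d17:-→d18:-→d19:-→d20:-→d21:-→d22:-→d23:-→d24:-→d25:-→d26:-→d27:-→d28:H0 -> H0
  lookup 103.182.128.8: bits 01100111101101101000 walk d0:H4→d1:-→d2:-→d3:-→d4:-→d5:-→d6:-→d7:-→d8:-→d9:-→d10:-→d11:-→d12:-→d13:-→d14:-→d15:-→d16:-→d17:-→d18:-→d19:-→d20:H0 -> H0
  add 103.182.133.208/28 -> H1 at depth 28
  add 205.7.137.0/28 -> H0 at depth 28
  lookup 103.182.133.208: bits 0110011110110110100001011101 walk d0:H4→d1:-→d2:-→d3:-→d4:-→d5:-→d6:-→d7:-→d8:-→d9:-→d10:-→d11:-→d12:-→d13:-→d14:-→d15:-→d16:-→d17:-→d18:-→d19:-→d20:H0→d21:-→d22:-→d23:-→d24:-→d25:-→d26:-→d27:-→d28:H1 -> H1
  add 103.182.133.212/32 -> H3 at depth 32
  lookup 103.182.128.6: bits 011001111011011010000 walk d0:H4→d1:-→d2:-→d3:-→d4:-→d5:-→d6:-→d7:-→d8:-→d9:-→d10:-→d11:-→d12:-→d13:-→d14:-→d15:-→d16:-→d17:-→d18:-→d19:-→d20:H0→d21:- -> H0
  lookup 103.182.133.212: bits 01100111101101101000010111010100 walk d0:H4→d1:-→d2:-→d3:-→d4:-→d5:-→d6:-→d7:-→d8:-→d9:-→d10:-→d11:-→d12:-→d13:-→d14:-→d15:-→d16:-→d17:-→d18:-→d19:-→d20:H0→d21:-→d22:-→d23:-→d24:-→d25:-→d26:-→d27:-→d28:H1→d29:-→d30:-→d31:-→d32:H3 -> H3
  lookup 103.183.133.212: bits 011001111011011 walk d0:H4→d1:-→d2:-→d3:-→d4:-→d5:-→d6:-→d7:-→d8:-→d9:-→d10:-→d11:-→d12:-→d13:-→d14:-→d15:- -> H4
  add 103.182.128.0/20 -> H5 at depth 20
  - 103.182.128.0/20 clear@20
  add 204.8.103.0/25 -> H2 at depth 25
  add 103.182.133.212/32 -> H5 at depth 32
  - 0.0.0.0/0 clear@0
  add 204.8.103.32/28 -> H1 at depth 28
  lookup 68.126.209.145: bits 01 walk d0:-→d1:-→d2:- -> no-route
  add 205.0.0.0/12 -> H5 at depth 12
  add 204.8.96.0/19 -> H3 at depth 19
  add 0.0.0.0/0 -> H0 at depth 0
  add 103.182.133.0/24 -> H0 at depth 24
  lookup 205.0.23.45: bits 1100110100000 walk d0:H0→d1:-→d2:-→d3:-→d4:-→d5:-→d6:-→d7:-→d8:-→d9:-→d10:-→d11:-→d12:H5→d13:- -> H5

== LOOKUPS ==
["H0","H0","H1","H0","H3","H4","no-route","H5"]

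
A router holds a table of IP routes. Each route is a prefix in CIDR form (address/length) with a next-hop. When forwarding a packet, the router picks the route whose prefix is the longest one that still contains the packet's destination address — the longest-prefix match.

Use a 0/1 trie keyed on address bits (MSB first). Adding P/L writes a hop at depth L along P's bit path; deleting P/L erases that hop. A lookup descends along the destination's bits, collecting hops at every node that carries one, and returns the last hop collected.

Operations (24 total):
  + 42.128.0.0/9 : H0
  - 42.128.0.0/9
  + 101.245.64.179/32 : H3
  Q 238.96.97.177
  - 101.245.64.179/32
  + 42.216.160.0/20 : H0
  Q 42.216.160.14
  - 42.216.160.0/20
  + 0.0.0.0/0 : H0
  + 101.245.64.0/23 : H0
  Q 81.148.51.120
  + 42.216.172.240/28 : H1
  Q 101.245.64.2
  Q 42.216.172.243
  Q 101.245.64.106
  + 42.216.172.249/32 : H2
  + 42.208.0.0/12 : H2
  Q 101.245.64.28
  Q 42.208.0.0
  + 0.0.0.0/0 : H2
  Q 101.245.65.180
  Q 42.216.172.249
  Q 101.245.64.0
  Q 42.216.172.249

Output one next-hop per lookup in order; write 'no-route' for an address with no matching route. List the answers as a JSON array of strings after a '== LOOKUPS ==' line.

Apply in order:
  + 42.128.0.0/9 (H0) depth=9
  - 42.128.0.0/9 clear@9
  + 101.245.64.179/32 (H3) depth=32
  ? 238.96.97.177  path d0:-  best=no-route
  - 101.245.64.179/32 clear@32
  + 42.216.160.0/20 (H0) depth=20
  ? 42.216.160.14  path d0:-→d1:-→d2:-→d3:-→d4:-→d5:-→d6:-→d7:-→d8:-→d9:-→d10:-→d11:-→d12:-→d13:-→d14:-→d15:-→d16:-→d17:-→d18:-→d19:-→d20:H0  best=H0
  - 42.216.160.0/20 clear@20
  + 0.0.0.0/0 (H0) depth=0
  + 101.245.64.0/23 (H0) depth=23
  ? 81.148.51.120  path d0:H0→d1:-→d2:-  best=H0
  + 42.216.172.240/28 (H1) depth=28
  ? 101.245.64.2  path d0:H0→d1:-→d2:-→d3:-→d4:-→d5:-→d6:-→d7:-→d8:-→d9:-→d10:-→d11:-→d12:-→d13:-→d14:-→d15:-→d16:-→d17:-→d18:-→d19:-→d20:-→d21:-→d22:-→d23:H0→d24:-  best=H0
  ? 42.216.172.243  path d0:H0→d1:-→d2:-→d3:-→d4:-→d5:-→d6:-→d7:-→d8:-→d9:-→d10:-→d11:-→d12:-→d13:-→d14:-→d15:-→d16:-→d17:-→d18:-→d19:-→d20:-→d21:-→d22:-→d23:-→d24:-→d25:-→d26:-→d27:-→d28:H1  best=H1
  ? 101.245.64.106  path d0:H0→d1:-→d2:-→d3:-→d4:-→d5:-→d6:-→d7:-→d8:-→d9:-→d10:-→d11:-→d12:-→d13:-→d14:-→d15:-→d16:-→d17:-→d18:-→d19:-→d20:-→d21:-→d22:-→d23:H0→d24:-  best=H0
  + 42.216.172.249/32 (H2) depth=32
  + 42.208.0.0/12 (H2) depth=12
  ? 101.245.64.28  path d0:H0→d1:-→d2:-→d3:-→d4:-→d5:-→d6:-→d7:-→d8:-→d9:-→d10:-→d11:-→d12:-→d13:-→d14:-→d15:-→d16:-→d17:-→d18:-→d19:-→d20:-→d21:-→d22:-→d23:H0→d24:-  best=H0
  ? 42.208.0.0  path d0:H0→d1:-→d2:-→d3:-→d4:-→d5:-→d6:-→d7:-→d8:-→d9:-→d10:-→d11:-→d12:H2  best=H2
  + 0.0.0.0/0 (H2) depth=0
  ? 101.245.65.180  path d0:H2→d1:-→d2:-→d3:-→d4:-→d5:-→d6:-→d7:-→d8:-→d9:-→d10:-→d11:-→d12:-→d13:-→d14:-→d15:-→d16:-→d17:-→d18:-→d19:-→d20:-→d21:-→d22:-→d23:H0  best=H0
  ? 42.216.172.249  path d0:H2→d1:-→d2:-→d3:-→d4:-→d5:-→d6:-→d7:-→d8:-→d9:-→d10:-→d11:-→d12:H2→d13:-→d14:-→d15:-→d16:-→d17:-→d18:-→d19:-→d20:-→d21:-→d22:-→d23:-→d24:-→d25:-→d26:-→d27:-→d28:H1→d29:-→d30:-→d31:-→d32:H2  best=H2
  ? 101.245.64.0  path d0:H2→d1:-→d2:-→d3:-→d4:-→d5:-→d6:-→d7:-→d8:-→d9:-→d10:-→d11:-→d12:-→d13:-→d14:-→d15:-→d16:-→d17:-→d18:-→d19:-→d20:-→d21:-→d22:-→d23:H0→d24:-  best=H0
  ? 42.216.172.249  path d0:H2→d1:-→d2:-→d3:-→d4:-→d5:-→d6:-→d7:-→d8:-→d9:-→d10:-→d11:-→d12:H2→d13:-→d14:-→d15:-→d16:-→d17:-→d18:-→d19:-→d20:-→d21:-→d22:-→d23:-→d24:-→d25:-→d26:-→d27:-→d28:H1→d29:-→d30:-→d31:-→d32:H2  best=H2

== LOOKUPS ==
["no-route","H0","H0","H0","H1","H0","H0","H2","H0","H2","H0","H2"]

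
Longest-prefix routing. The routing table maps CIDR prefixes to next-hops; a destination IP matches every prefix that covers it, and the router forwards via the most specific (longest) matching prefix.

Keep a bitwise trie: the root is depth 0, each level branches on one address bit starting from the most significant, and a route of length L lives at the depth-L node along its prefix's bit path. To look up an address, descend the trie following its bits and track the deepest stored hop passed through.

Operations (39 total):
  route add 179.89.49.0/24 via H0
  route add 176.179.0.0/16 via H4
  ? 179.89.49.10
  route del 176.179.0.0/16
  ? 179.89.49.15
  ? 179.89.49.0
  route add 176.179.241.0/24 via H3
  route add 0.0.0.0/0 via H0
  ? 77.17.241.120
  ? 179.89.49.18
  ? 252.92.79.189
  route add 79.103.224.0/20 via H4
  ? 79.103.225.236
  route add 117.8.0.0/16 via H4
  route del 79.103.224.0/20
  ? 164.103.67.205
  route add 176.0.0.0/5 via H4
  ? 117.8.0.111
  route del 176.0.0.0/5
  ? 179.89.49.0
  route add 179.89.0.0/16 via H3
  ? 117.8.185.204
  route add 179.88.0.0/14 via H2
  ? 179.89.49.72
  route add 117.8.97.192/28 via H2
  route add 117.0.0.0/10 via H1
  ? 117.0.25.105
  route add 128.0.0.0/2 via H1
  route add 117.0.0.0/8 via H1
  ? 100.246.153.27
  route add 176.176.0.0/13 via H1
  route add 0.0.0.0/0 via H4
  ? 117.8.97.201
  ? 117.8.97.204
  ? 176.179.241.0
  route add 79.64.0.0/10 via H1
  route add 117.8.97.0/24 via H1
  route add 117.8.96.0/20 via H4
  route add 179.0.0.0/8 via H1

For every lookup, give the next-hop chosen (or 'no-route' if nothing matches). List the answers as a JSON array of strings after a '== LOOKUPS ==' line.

Apply in order:
  + 179.89.49.0/24 (H0) depth=24
  + 176.179.0.0/16 (H4) depth=16
  ? 179.89.49.10  path d0:-→d1:-→d2:-→d3:-→d4:-→d5:-→d6:-→d7:-→d8:-→d9:-→d10:-→d11:-→d12:-→d13:-→d14:-→d15:-→d16:-→d17:-→d18:-→d19:-→d20:-→d21:-→d22:-→d23:-→d24:H0  best=H0
  - 176.179.0.0/16 clear@16
  ? 179.89.49.15  path d0:-→d1:-→d2:-→d3:-→d4:-→d5:-→d6:-→d7:-→d8:-→d9:-→d10:-→d11:-→d12:-→d13:-→d14:-→d15:-→d16:-→d17:-→d18:-→d19:-→d20:-→d21:-→d22:-→d23:-→d24:H0  best=H0
  ? 179.89.49.0  path d0:-→d1:-→d2:-→d3:-→d4:-→d5:-→d6:-→d7:-→d8:-→d9:-→d10:-→d11:-→d12:-→d13:-→d14:-→d15:-→d16:-→d17:-→d18:-→d19:-→d20:-→d21:-→d22:-→d23:-→d24:H0  best=H0
  + 176.179.241.0/24 (H3) depth=24
  + 0.0.0.0/0 (H0) depth=0
  ? 77.17.241.120  path d0:H0  best=H0
  ? 179.89.49.18  path d0:H0→d1:-→d2:-→d3:-→d4:-→d5:-→d6:-→d7:-→d8:-→d9:-→d10:-→d11:-→d12:-→d13:-→d14:-→d15:-→d16:-→d17:-→d18:-→d19:-→d20:-→d21:-→d22:-→d23:-→d24:H0  best=H0
  ? 252.92.79.189  path d0:H0→d1:-  best=H0
  + 79.103.224.0/20 (H4) depth=20
  ? 79.103.225.236  path d0:H0→d1:-→d2:-→d3:-→d4:-→d5:-→d6:-→d7:-→d8:-→d9:-→d10:-→d11:-→d12:-→d13:-→d14:-→d15:-→d16:-→d17:-→d18:-→d19:-→d20:H4  best=H4
  + 117.8.0.0/16 (H4) depth=16
  - 79.103.224.0/20 clear@20
  ? 164.103.67.205  path d0:H0→d1:-→d2:-→d3:-  best=H0
  + 176.0.0.0/5 (H4) depth=5
  ? 117.8.0.111  path d0:H0→d1:-→d2:-→d3:-→d4:-→d5:-→d6:-→d7:-→d8:-→d9:-→d10:-→d11:-→d12:-→d13:-→d14:-→d15:-→d16:H4  best=H4
  - 176.0.0.0/5 clear@5
  ? 179.89.49.0  path d0:H0→d1:-→d2:-→d3:-→d4:-→d5:-→d6:-→d7:-→d8:-→d9:-→d10:-→d11:-→d12:-→d13:-→d14:-→d15:-→d16:-→d17:-→d18:-→d19:-→d20:-→d21:-→d22:-→d23:-→d24:H0  best=H0
  + 179.89.0.0/16 (H3) depth=16
  ? 117.8.185.204  path d0:H0→d1:-→d2:-→d3:-→d4:-→d5:-→d6:-→d7:-→d8:-→d9:-→d10:-→d11:-→d12:-→d13:-→d14:-→d15:-→d16:H4  best=H4
  + 179.88.0.0/14 (H2) depth=14
  ? 179.89.49.72  path d0:H0→d1:-→d2:-→d3:-→d4:-→d5:-→d6:-→d7:-→d8:-→d9:-→d10:-→d11:-→d12:-→d13:-→d14:H2→d15:-→d16:H3→d17:-→d18:-→d19:-→d20:-→d21:-→d22:-→d23:-→d24:H0  best=H0
  + 117.8.97.192/28 (H2) depth=28
  + 117.0.0.0/10 (H1) depth=10
  ? 117.0.25.105  path d0:H0→d1:-→d2:-→d3:-→d4:-→d5:-→d6:-→d7:-→d8:-→d9:-→d10:H1→d11:-→d12:-  best=H1
  + 128.0.0.0/2 (H1) depth=2
  + 117.0.0.0/8 (H1) depth=8
  ? 100.246.153.27  path d0:H0→d1:-→d2:-→d3:-  best=H0
  + 176.176.0.0/13 (H1) depth=13
  + 0.0.0.0/0 (H4) depth=0
  ? 117.8.97.201  path d0:H4→d1:-→d2:-→d3:-→d4:-→d5:-→d6:-→d7:-→d8:H1→d9:-→d10:H1→d11:-→d12:-→d13:-→d14:-→d15:-→d16:H4→d17:-→d18:-→d19:-→d20:-→d21:-→d22:-→d23:-→d24:-→d25:-→d26:-→d27:-→d28:H2  best=H2
  ? 117.8.97.204  path d0:H4→d1:-→d2:-→d3:-→d4:-→d5:-→d6:-→d7:-→d8:H1→d9:-→d10:H1→d11:-→d12:-→d13:-→d14:-→d15:-→d16:H4→d17:-→d18:-→d19:-→d20:-→d21:-→d22:-→d23:-→d24:-→d25:-→d26:-→d27:-→d28:H2  best=H2
  ? 176.179.241.0  path d0:H4→d1:-→d2:H1→d3:-→d4:-→d5:-→d6:-→d7:-→d8:-→d9:-→d10:-→d11:-→d12:-→d13:H1→d14:-→d15:-→d16:-→d17:-→d18:-→d19:-→d20:-→d21:-→d22:-→d23:-→d24:H3  best=H3
  + 79.64.0.0/10 (H1) depth=10
  + 117.8.97.0/24 (H1) depth=24
  + 117.8.96.0/20 (H4) depth=20
  + 179.0.0.0/8 (H1) depth=8

== LOOKUPS ==
["H0","H0","H0","H0","H0","H0","H4","H0","H4","H0","H4","H0","H1","H0","H2","H2","H3"]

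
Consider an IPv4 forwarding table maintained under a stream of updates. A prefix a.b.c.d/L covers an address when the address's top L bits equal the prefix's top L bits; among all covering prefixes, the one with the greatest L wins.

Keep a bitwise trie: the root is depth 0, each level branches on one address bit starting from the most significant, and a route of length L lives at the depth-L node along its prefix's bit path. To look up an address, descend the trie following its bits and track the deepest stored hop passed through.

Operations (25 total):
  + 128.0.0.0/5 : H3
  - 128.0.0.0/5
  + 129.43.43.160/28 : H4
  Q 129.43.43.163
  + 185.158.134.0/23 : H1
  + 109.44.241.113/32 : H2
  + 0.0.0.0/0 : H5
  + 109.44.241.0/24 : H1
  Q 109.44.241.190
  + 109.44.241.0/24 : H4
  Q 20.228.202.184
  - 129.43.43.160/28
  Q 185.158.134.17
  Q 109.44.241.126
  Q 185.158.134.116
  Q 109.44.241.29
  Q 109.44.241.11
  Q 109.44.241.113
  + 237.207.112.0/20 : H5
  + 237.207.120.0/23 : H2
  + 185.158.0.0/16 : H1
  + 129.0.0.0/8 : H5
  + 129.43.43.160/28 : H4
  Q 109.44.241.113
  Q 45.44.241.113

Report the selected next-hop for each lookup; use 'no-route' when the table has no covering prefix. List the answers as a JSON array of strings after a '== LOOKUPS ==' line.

Apply in order:
  + 128.0.0.0/5 (H3) depth=5
  - 128.0.0.0/5 clear@5
  + 129.43.43.160/28 (H4) depth=28
  lookup 129.43.43.163: bits 1000000100101011001010111010 walk d0:-→d1:-→d2:-→d3:-→d4:-→d5:-→d6:-→d7:-→d8:-→d9:-→d10:-→d11:-→d12:-→d13:-→d14:-→d15:-→d16:-→d17:-→d18:-→d19:-→d20:-→d21:-→d22:-→d23:-→d24:-→d25:-→d26:-→d27:-→d28:H4 -> H4
  + 185.158.134.0/23 (H1) depth=23
  + 109.44.241.113/32 (H2) depth=32
  + 0.0.0.0/0 (H5) depth=0
  + 109.44.241.0/24 (H1) depth=24
  lookup 109.44.241.190: bits 011011010010110011110001 walk d0:H5→d1:-→d2:-→d3:-→d4:-→d5:-→d6:-→d7:-→d8:-→d9:-→d10:-→d11:-→d12:-→d13:-→d14:-→d15:-→d16:-→d17:-→d18:-→d19:-→d20:-→d21:-→d22:-→d23:-→d24:H1 -> H1
  + 109.44.241.0/24 (H4) depth=24
  lookup 20.228.202.184: bits 0 walk d0:H5→d1:- -> H5
  - 129.43.43.160/28 clear@28
  lookup 185.158.134.17: bits 10111001100111101000011 walk d0:H5→d1:-→d2:-→d3:-→d4:-→d5:-→d6:-→d7:-→d8:-→d9:-→d10:-→d11:-→d12:-→d13:-→d14:-→d15:-→d16:-→d17:-→d18:-→d19:-→d20:-→d21:-→d22:-→d23:H1 -> H1
  lookup 109.44.241.126: bits 0110110100101100111100010111 walk d0:H5→d1:-→d2:-→d3:-→d4:-→d5:-→d6:-→d7:-→d8:-→d9:-→d10:-→d11:-→d12:-→d13:-→d14:-→d15:-→d16:-→d17:-→d18:-→d19:-→d20:-→d21:-→d22:-→d23:-→d24:H4→d25:-→d26:-→d27:-→d28:- -> H4
  lookup 185.158.134.116: bits 10111001100111101000011 walk d0:H5→d1:-→d2:-→d3:-→d4:-→d5:-→d6:-→d7:-→d8:-→d9:-→d10:-→d11:-→d12:-→d13:-→d14:-→d15:-→d16:-→d17:-→d18:-→d19:-→d20:-→d21:-→d22:-→d23:H1 -> H1
  lookup 109.44.241.29: bits 0110110100101100111100010 walk d0:H5→d1:-→d2:-→d3:-→d4:-→d5:-→d6:-→d7:-→d8:-→d9:-→d10:-→d11:-→d12:-→d13:-→d14:-→d15:-→d16:-→d17:-→d18:-→d19:-→d20:-→d21:-→d22:-→d23:-→d24:H4→d25:- -> H4
  lookup 109.44.241.11: bits 0110110100101100111100010 walk d0:H5→d1:-→d2:-→d3:-→d4:-→d5:-→d6:-→d7:-→d8:-→d9:-→d10:-→d11:-→d12:-→d13:-→d14:-→d15:-→d16:-→d17:-→d18:-→d19:-→d20:-→d21:-→d22:-→d23:-→d24:H4→d25:- -> H4
  lookup 109.44.241.113: bits 01101101001011001111000101110001 walk d0:H5→d1:-→d2:-→d3:-→d4:-→d5:-→d6:-→d7:-→d8:-→d9:-→d10:-→d11:-→d12:-→d13:-→d14:-→d15:-→d16:-→d17:-→d18:-→d19:-→d20:-→d21:-→d22:-→d23:-→d24:H4→d25:-→d26:-→d27:-→d28:-→d29:-→d30:-→d31:-→d32:H2 -> H2
  + 237.207.112.0/20 (H5) depth=20
  + 237.207.120.0/23 (H2) depth=23
  + 185.158.0.0/16 (H1) depth=16
  + 129.0.0.0/8 (H5) depth=8
  + 129.43.43.160/28 (H4) depth=28
  lookup 109.44.241.113: bits 01101101001011001111000101110001 walk d0:H5→d1:-→d2:-→d3:-→d4:-→d5:-→d6:-→d7:-→d8:-→d9:-→d10:-→d11:-→d12:-→d13:-→d14:-→d15:-→d16:-→d17:-→d18:-→d19:-→d20:-→d21:-→d22:-→d23:-→d24:H4→d25:-→d26:-→d27:-→d28:-→d29:-→d30:-→d31:-→d32:H2 -> H2
  lookup 45.44.241.113: bits 0 walk d0:H5→d1:- -> H5

== LOOKUPS ==
["H4","H1","H5","H1","H4","H1","H4","H4","H2","H2","H5"]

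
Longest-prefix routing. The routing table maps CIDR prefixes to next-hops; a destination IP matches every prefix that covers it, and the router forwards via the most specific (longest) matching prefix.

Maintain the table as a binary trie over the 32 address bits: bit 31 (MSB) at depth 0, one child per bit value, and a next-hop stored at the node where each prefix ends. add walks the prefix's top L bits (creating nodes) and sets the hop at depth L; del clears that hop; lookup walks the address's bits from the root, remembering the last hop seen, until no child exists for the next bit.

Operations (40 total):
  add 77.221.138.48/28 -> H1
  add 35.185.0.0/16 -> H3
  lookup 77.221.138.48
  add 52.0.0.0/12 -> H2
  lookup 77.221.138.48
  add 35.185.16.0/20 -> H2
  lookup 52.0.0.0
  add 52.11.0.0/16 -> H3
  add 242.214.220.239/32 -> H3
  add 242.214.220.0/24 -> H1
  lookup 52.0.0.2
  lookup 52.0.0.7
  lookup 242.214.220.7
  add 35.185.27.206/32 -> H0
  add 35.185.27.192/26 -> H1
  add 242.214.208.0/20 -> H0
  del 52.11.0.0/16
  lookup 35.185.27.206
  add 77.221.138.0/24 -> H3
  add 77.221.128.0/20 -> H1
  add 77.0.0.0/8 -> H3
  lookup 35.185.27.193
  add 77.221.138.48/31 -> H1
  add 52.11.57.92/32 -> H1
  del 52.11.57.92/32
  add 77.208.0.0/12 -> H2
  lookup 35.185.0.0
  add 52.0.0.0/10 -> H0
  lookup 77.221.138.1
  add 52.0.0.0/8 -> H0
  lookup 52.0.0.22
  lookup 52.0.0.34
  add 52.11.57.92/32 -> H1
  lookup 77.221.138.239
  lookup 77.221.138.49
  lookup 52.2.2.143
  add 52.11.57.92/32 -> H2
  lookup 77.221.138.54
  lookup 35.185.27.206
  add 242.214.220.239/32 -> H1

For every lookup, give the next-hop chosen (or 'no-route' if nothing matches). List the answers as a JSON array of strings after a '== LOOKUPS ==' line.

Apply in order:
  add 77.221.138.48/28 -> H1 at depth 28
  add 35.185.0.0/16 -> H3 at depth 16
  Q 77.221.138.48: descend 0100110111011101100010100011 ; hops seen [H1] ; pick H1
  add 52.0.0.0/12 -> H2 at depth 12
  Q 77.221.138.48: descend 0100110111011101100010100011 ; hops seen [H1] ; pick H1
  add 35.185.16.0/20 -> H2 at depth 20
  Q 52.0.0.0: descend 001101000000 ; hops seen [H2] ; pick H2
  add 52.11.0.0/16 -> H3 at depth 16
  add 242.214.220.239/32 -> H3 at depth 32
  add 242.214.220.0/24 -> H1 at depth 24
  Q 52.0.0.2: descend 001101000000 ; hops seen [H2] ; pick H2
  Q 52.0.0.7: descend 001101000000 ; hops seen [H2] ; pick H2
  Q 242.214.220.7: descend 111100101101011011011100 ; hops seen [H1] ; pick H1
  add 35.185.27.206/32 -> H0 at depth 32
  add 35.185.27.192/26 -> H1 at depth 26
  add 242.214.208.0/20 -> H0 at depth 20
  del 52.11.0.0/16 (clear depth 16)
  Q 35.185.27.206: descend 00100011101110010001101111001110 ; hops seen [H3,H2,H1,H0] ; pick H0
  add 77.221.138.0/24 -> H3 at depth 24
  add 77.221.128.0/20 -> H1 at depth 20
  add 77.0.0.0/8 -> H3 at depth 8
  Q 35.185.27.193: descend 0010001110111001000110111100 ; hops seen [H3,H2,H1] ; pick H1
  add 77.221.138.48/31 -> H1 at depth 31
  add 52.11.57.92/32 -> H1 at depth 32
  del 52.11.57.92/32 (clear depth 32)
  add 77.208.0.0/12 -> H2 at depth 12
  Q 35.185.0.0: descend 0010001110111001000 ; hops seen [H3] ; pick H3
  add 52.0.0.0/10 -> H0 at depth 10
  Q 77.221.138.1: descend 01001101110111011000101000 ; hops seen [H3,H2,H1,H3] ; pick H3
  add 52.0.0.0/8 -> H0 at depth 8
  Q 52.0.0.22: descend 001101000000 ; hops seen [H0,H0,H2] ; pick H2
  Q 52.0.0.34: descend 001101000000 ; hops seen [H0,H0,H2] ; pick H2
  add 52.11.57.92/32 -> H1 at depth 32
  Q 77.221.138.239: descend 010011011101110110001010 ; hops seen [H3,H2,H1,H3] ; pick H3
  Q 77.221.138.49: descend 0100110111011101100010100011000 ; hops seen [H3,H2,H1,H3,H1,H1] ; pick H1
  Q 52.2.2.143: descend 001101000000 ; hops seen [H0,H0,H2] ; pick H2
  add 52.11.57.92/32 -> H2 at depth 32
  Q 77.221.138.54: descend 01001101110111011000101000110 ; hops seen [H3,H2,H1,H3,H1] ; pick H1
  Q 35.185.27.206: descend 00100011101110010001101111001110 ; hops seen [H3,H2,H1,H0] ; pick H0
  add 242.214.220.239/32 -> H1 at depth 32

== LOOKUPS ==
["H1","H1","H2","H2","H2","H1","H0","H1","H3","H3","H2","H2","H3","H1","H2","H1","H0"]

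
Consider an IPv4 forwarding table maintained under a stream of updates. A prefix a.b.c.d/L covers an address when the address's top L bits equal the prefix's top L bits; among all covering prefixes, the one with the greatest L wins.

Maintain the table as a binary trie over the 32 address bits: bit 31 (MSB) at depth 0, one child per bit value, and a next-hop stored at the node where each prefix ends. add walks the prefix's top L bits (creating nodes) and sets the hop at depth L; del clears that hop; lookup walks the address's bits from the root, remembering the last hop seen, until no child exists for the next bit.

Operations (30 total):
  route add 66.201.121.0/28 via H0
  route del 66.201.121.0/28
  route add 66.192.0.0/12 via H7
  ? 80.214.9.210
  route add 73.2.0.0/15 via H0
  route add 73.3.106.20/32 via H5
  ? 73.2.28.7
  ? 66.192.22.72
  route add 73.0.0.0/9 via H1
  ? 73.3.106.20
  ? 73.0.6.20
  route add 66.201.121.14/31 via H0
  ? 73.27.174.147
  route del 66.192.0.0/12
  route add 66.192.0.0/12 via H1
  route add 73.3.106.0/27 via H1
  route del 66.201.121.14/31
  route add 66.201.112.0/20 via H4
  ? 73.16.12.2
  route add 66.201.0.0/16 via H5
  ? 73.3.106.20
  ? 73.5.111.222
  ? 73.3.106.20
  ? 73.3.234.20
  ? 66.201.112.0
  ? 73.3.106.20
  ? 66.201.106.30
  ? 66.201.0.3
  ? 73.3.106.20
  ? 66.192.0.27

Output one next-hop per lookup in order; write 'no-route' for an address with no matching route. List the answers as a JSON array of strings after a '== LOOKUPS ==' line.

Trace:
  + 66.201.121.0/28 (H0) depth=28
  del 66.201.121.0/28 (clear depth 28)
  + 66.192.0.0/12 (H7) depth=12
  ? 80.214.9.210  path d0:-→d1:-→d2:-→d3:-  best=no-route
  + 73.2.0.0/15 (H0) depth=15
  + 73.3.106.20/32 (H5) depth=32
  ? 73.2.28.7  path d0:-→d1:-→d2:-→d3:-→d4:-→d5:-→d6:-→d7:-→d8:-→d9:-→d10:-→d11:-→d12:-→d13:-→d14:-→d15:H0  best=H0
  ? 66.192.22.72  path d0:-→d1:-→d2:-→d3:-→d4:-→d5:-→d6:-→d7:-→d8:-→d9:-→d10:-→d11:-→d12:H7  best=H7
  + 73.0.0.0/9 (H1) depth=9
  ? 73.3.106.20  path d0:-→d1:-→d2:-→d3:-→d4:-→d5:-→d6:-→d7:-→d8:-→d9:H1→d10:-→d11:-→d12:-→d13:-→d14:-→d15:H0→d16:-→d17:-→d18:-→d19:-→d20:-→d21:-→d22:-→d23:-→d24:-→d25:-→d26:-→d27:-→d28:-→d29:-→d30:-→d31:-→d32:H5  best=H5
  ? 73.0.6.20  path d0:-→d1:-→d2:-→d3:-→d4:-→d5:-→d6:-→d7:-→d8:-→d9:H1→d10:-→d11:-→d12:-→d13:-→d14:-  best=H1
  + 66.201.121.14/31 (H0) depth=31
  ? 73.27.174.147  path d0:-→d1:-→d2:-→d3:-→d4:-→d5:-→d6:-→d7:-→d8:-→d9:H1→d10:-→d11:-  best=H1
  del 66.192.0.0/12 (clear depth 12)
  + 66.192.0.0/12 (H1) depth=12
  + 73.3.106.0/27 (H1) depth=27
  del 66.201.121.14/31 (clear depth 31)
  + 66.201.112.0/20 (H4) depth=20
  ? 73.16.12.2  path d0:-→d1:-→d2:-→d3:-→d4:-→d5:-→d6:-→d7:-→d8:-→d9:H1→d10:-→d11:-  best=H1
  + 66.201.0.0/16 (H5) depth=16
  ? 73.3.106.20  path d0:-→d1:-→d2:-→d3:-→d4:-→d5:-→d6:-→d7:-→d8:-→d9:H1→d10:-→d11:-→d12:-→d13:-→d14:-→d15:H0→d16:-→d17:-→d18:-→d19:-→d20:-→d21:-→d22:-→d23:-→d24:-→d25:-→d26:-→d27:H1→d28:-→d29:-→d30:-→d31:-→d32:H5  best=H5
  ? 73.5.111.222  path d0:-→d1:-→d2:-→d3:-→d4:-→d5:-→d6:-→d7:-→d8:-→d9:H1→d10:-→d11:-→d12:-→d13:-  best=H1
  ? 73.3.106.20  path d0:-→d1:-→d2:-→d3:-→d4:-→d5:-→d6:-→d7:-→d8:-→d9:H1→d10:-→d11:-→d12:-→d13:-→d14:-→d15:H0→d16:-→d17:-→d18:-→d19:-→d20:-→d21:-→d22:-→d23:-→d24:-→d25:-→d26:-→d27:H1→d28:-→d29:-→d30:-→d31:-→d32:H5  best=H5
  ? 73.3.234.20  path d0:-→d1:-→d2:-→d3:-→d4:-→d5:-→d6:-→d7:-→d8:-→d9:H1→d10:-→d11:-→d12:-→d13:-→d14:-→d15:H0→d16:-  best=H0
  ? 66.201.112.0  path d0:-→d1:-→d2:-→d3:-→d4:-→d5:-→d6:-→d7:-→d8:-→d9:-→d10:-→d11:-→d12:H1→d13:-→d14:-→d15:-→d16:H5→d17:-→d18:-→d19:-→d20:H4  best=H4
  ? 73.3.106.20  path d0:-→d1:-→d2:-→d3:-→d4:-→d5:-→d6:-→d7:-→d8:-→d9:H1→d10:-→d11:-→d12:-→d13:-→d14:-→d15:H0→d16:-→d17:-→d18:-→d19:-→d20:-→d21:-→d22:-→d23:-→d24:-→d25:-→d26:-→d27:H1→d28:-→d29:-→d30:-→d31:-→d32:H5  best=H5
  ? 66.201.106.30  path d0:-→d1:-→d2:-→d3:-→d4:-→d5:-→d6:-→d7:-→d8:-→d9:-→d10:-→d11:-→d12:H1→d13:-→d14:-→d15:-→d16:H5→d17:-→d18:-→d19:-  best=H5
  ? 66.201.0.3  path d0:-→d1:-→d2:-→d3:-→d4:-→d5:-→d6:-→d7:-→d8:-→d9:-→d10:-→d11:-→d12:H1→d13:-→d14:-→d15:-→d16:H5→d17:-  best=H5
  ? 73.3.106.20  path d0:-→d1:-→d2:-→d3:-→d4:-→d5:-→d6:-→d7:-→d8:-→d9:H1→d10:-→d11:-→d12:-→d13:-→d14:-→d15:H0→d16:-→d17:-→d18:-→d19:-→d20:-→d21:-→d22:-→d23:-→d24:-→d25:-→d26:-→d27:H1→d28:-→d29:-→d30:-→d31:-→d32:H5  best=H5
  ? 66.192.0.27  path d0:-→d1:-→d2:-→d3:-→d4:-→d5:-→d6:-→d7:-→d8:-→d9:-→d10:-→d11:-→d12:H1  best=H1

== LOOKUPS ==
["no-route","H0","H7","H5","H1","H1","H1","H5","H1","H5","H0","H4","H5","H5","H5","H5","H1"]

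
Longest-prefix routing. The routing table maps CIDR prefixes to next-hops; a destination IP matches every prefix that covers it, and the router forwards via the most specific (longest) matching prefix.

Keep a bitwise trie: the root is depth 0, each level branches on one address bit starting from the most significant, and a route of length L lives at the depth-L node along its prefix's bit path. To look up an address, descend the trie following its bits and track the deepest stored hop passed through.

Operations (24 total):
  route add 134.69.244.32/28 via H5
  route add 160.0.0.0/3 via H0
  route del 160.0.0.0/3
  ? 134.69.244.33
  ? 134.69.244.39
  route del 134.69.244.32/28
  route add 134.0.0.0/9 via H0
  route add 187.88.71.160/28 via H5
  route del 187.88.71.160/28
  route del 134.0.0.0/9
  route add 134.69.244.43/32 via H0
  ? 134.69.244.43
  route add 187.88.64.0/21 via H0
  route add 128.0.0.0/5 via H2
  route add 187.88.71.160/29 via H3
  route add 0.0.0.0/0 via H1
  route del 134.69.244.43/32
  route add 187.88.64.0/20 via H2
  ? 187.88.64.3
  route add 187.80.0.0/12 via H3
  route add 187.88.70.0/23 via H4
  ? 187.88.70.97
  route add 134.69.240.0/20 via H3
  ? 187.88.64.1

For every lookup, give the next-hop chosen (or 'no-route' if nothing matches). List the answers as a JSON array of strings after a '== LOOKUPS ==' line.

Process each operation:
  add 134.69.244.32/28 -> H5 at depth 28
  add 160.0.0.0/3 -> H0 at depth 3
  - 160.0.0.0/3 clear@3
  ? 134.69.244.33  path d0:-→d1:-→d2:-→d3:-→d4:-→d5:-→d6:-→d7:-→d8:-→d9:-→d10:-→d11:-→d12:-→d13:-→d14:-→d15:-→d16:-→d17:-→d18:-→d19:-→d20:-→d21:-→d22:-→d23:-→d24:-→d25:-→d26:-→d27:-→d28:H5  best=H5
  ? 134.69.244.39  path d0:-→d1:-→d2:-→d3:-→d4:-→d5:-→d6:-→d7:-→d8:-→d9:-→d10:-→d11:-→d12:-→d13:-→d14:-→d15:-→d16:-→d17:-→d18:-→d19:-→d20:-→d21:-→d22:-→d23:-→d24:-→d25:-→d26:-→d27:-→d28:H5  best=H5
  - 134.69.244.32/28 clear@28
  add 134.0.0.0/9 -> H0 at depth 9
  add 187.88.71.160/28 -> H5 at depth 28
  - 187.88.71.160/28 clear@28
  - 134.0.0.0/9 clear@9
  add 134.69.244.43/32 -> H0 at depth 32
  ? 134.69.244.43  path d0:-→d1:-→d2:-→d3:-→d4:-→d5:-→d6:-→d7:-→d8:-→d9:-→d10:-→d11:-→d12:-→d13:-→d14:-→d15:-→d16:-→d17:-→d18:-→d19:-→d20:-→d21:-→d22:-→d23:-→d24:-→d25:-→d26:-→d27:-→d28:-→d29:-→d30:-→d31:-→d32:H0  best=H0
  add 187.88.64.0/21 -> H0 at depth 21
  add 128.0.0.0/5 -> H2 at depth 5
  add 187.88.71.160/29 -> H3 at depth 29
  add 0.0.0.0/0 -> H1 at depth 0
  - 134.69.244.43/32 clear@32
  add 187.88.64.0/20 -> H2 at depth 20
  ? 187.88.64.3  path d0:H1→d1:-→d2:-→d3:-→d4:-→d5:-→d6:-→d7:-→d8:-→d9:-→d10:-→d11:-→d12:-→d13:-→d14:-→d15:-→d16:-→d17:-→d18:-→d19:-→d20:H2→d21:H0  best=H0
  add 187.80.0.0/12 -> H3 at depth 12
  add 187.88.70.0/23 -> H4 at depth 23
  ? 187.88.70.97  path d0:H1→d1:-→d2:-→d3:-→d4:-→d5:-→d6:-→d7:-→d8:-→d9:-→d10:-→d11:-→d12:H3→d13:-→d14:-→d15:-→d16:-→d17:-→d18:-→d19:-→d20:H2→d21:H0→d22:-→d23:H4  best=H4
  add 134.69.240.0/20 -> H3 at depth 20
  ? 187.88.64.1  path d0:H1→d1:-→d2:-→d3:-→d4:-→d5:-→d6:-→d7:-→d8:-→d9:-→d10:-→d11:-→d12:H3→d13:-→d14:-→d15:-→d16:-→d17:-→d18:-→d19:-→d20:H2→d21:H0  best=H0

== LOOKUPS ==
["H5","H5","H0","H0","H4","H0"]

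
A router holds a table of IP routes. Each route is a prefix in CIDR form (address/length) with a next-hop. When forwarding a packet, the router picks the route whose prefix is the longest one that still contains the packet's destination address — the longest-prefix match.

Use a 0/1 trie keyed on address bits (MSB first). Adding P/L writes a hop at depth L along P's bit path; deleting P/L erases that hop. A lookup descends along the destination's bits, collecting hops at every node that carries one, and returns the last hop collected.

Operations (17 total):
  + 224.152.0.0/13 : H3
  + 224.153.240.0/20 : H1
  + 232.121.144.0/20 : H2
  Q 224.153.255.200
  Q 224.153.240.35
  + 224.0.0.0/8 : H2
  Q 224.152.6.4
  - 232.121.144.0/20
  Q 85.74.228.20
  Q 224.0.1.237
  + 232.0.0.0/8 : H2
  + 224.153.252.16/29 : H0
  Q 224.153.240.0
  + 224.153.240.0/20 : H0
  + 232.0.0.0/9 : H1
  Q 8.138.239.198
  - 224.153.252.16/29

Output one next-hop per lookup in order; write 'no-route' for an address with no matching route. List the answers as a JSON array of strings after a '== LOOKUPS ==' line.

Process each operation:
  add 224.152.0.0/13 -> H3 at depth 13
  add 224.153.240.0/20 -> H1 at depth 20
  add 232.121.144.0/20 -> H2 at depth 20
  Q 224.153.255.200: descend 11100000100110011111 ; hops seen [H3,H1] ; pick H1
  Q 224.153.240.35: descend 11100000100110011111 ; hops seen [H3,H1] ; pick H1
  add 224.0.0.0/8 -> H2 at depth 8
  Q 224.152.6.4: descend 111000001001100 ; hops seen [H2,H3] ; pick H3
  - 232.121.144.0/20 clear@20
  Q 85.74.228.20: descend ε ; hops seen [∅] ; pick no-route
  Q 224.0.1.237: descend 11100000 ; hops seen [H2] ; pick H2
  add 232.0.0.0/8 -> H2 at depth 8
  add 224.153.252.16/29 -> H0 at depth 29
  Q 224.153.240.0: descend 11100000100110011111 ; hops seen [H2,H3,H1] ; pick H1
  add 224.153.240.0/20 -> H0 at depth 20
  add 232.0.0.0/9 -> H1 at depth 9
  Q 8.138.239.198: descend ε ; hops seen [∅] ; pick no-route
  - 224.153.252.16/29 clear@29

== LOOKUPS ==
["H1","H1","H3","no-route","H2","H1","no-route"]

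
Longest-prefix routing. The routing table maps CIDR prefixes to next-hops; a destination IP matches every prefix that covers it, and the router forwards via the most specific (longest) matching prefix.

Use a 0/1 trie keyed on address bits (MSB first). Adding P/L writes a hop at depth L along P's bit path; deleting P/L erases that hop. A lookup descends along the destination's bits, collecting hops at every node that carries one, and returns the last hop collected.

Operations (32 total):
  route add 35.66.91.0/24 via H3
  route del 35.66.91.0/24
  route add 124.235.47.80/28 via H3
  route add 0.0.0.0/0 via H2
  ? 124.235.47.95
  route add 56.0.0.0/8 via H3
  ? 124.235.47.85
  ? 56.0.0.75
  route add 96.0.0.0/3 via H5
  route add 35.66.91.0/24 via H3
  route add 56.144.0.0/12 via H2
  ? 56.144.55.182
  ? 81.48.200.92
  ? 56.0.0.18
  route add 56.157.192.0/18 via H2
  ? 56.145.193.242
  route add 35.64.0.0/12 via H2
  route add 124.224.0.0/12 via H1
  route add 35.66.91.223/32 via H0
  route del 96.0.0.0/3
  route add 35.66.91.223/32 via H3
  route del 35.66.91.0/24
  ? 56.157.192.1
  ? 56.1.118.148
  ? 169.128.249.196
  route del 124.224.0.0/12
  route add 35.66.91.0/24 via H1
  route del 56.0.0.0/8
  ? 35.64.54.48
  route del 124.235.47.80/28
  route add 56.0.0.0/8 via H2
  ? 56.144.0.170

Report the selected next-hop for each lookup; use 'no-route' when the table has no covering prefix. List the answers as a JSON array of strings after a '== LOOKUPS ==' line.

Process each operation:
  add 35.66.91.0/24 -> H3 at depth 24
  del 35.66.91.0/24 (clear depth 24)
  add 124.235.47.80/28 -> H3 at depth 28
  add 0.0.0.0/0 -> H2 at depth 0
  ? 124.235.47.95  path d0:H2→d1:-→d2:-→d3:-→d4:-→d5:-→d6:-→d7:-→d8:-→d9:-→d10:-→d11:-→d12:-→d13:-→d14:-→d15:-→d16:-→d17:-→d18:-→d19:-→d20:-→d21:-→d22:-→d23:-→d24:-→d25:-→d26:-→d27:-→d28:H3  best=H3
  add 56.0.0.0/8 -> H3 at depth 8
  ? 124.235.47.85  path d0:H2→d1:-→d2:-→d3:-→d4:-→d5:-→d6:-→d7:-→d8:-→d9:-→d10:-→d11:-→d12:-→d13:-→d14:-→d15:-→d16:-→d17:-→d18:-→d19:-→d20:-→d21:-→d22:-→d23:-→d24:-→d25:-→d26:-→d27:-→d28:H3  best=H3
  ? 56.0.0.75  path d0:H2→d1:-→d2:-→d3:-→d4:-→d5:-→d6:-→d7:-→d8:H3  best=H3
  add 96.0.0.0/3 -> H5 at depth 3
  add 35.66.91.0/24 -> H3 at depth 24
  add 56.144.0.0/12 -> H2 at depth 12
  ? 56.144.55.182  path d0:H2→d1:-→d2:-→d3:-→d4:-→d5:-→d6:-→d7:-→d8:H3→d9:-→d10:-→d11:-→d12:H2  best=H2
  ? 81.48.200.92  path d0:H2→d1:-→d2:-  best=H2
  ? 56.0.0.18  path d0:H2→d1:-→d2:-→d3:-→d4:-→d5:-→d6:-→d7:-→d8:H3  best=H3
  add 56.157.192.0/18 -> H2 at depth 18
  ? 56.145.193.242  path d0:H2→d1:-→d2:-→d3:-→d4:-→d5:-→d6:-→d7:-→d8:H3→d9:-→d10:-→d11:-→d12:H2  best=H2
  add 35.64.0.0/12 -> H2 at depth 12
  add 124.224.0.0/12 -> H1 at depth 12
  add 35.66.91.223/32 -> H0 at depth 32
  del 96.0.0.0/3 (clear depth 3)
  add 35.66.91.223/32 -> H3 at depth 32
  del 35.66.91.0/24 (clear depth 24)
  ? 56.157.192.1  path d0:H2→d1:-→d2:-→d3:-→d4:-→d5:-→d6:-→d7:-→d8:H3→d9:-→d10:-→d11:-→d12:H2→d13:-→d14:-→d15:-→d16:-→d17:-→d18:H2  best=H2
  ? 56.1.118.148  path d0:H2→d1:-→d2:-→d3:-→d4:-→d5:-→d6:-→d7:-→d8:H3  best=H3
  ? 169.128.249.196  path d0:H2  best=H2
  del 124.224.0.0/12 (clear depth 12)
  add 35.66.91.0/24 -> H1 at depth 24
  del 56.0.0.0/8 (clear depth 8)
  ? 35.64.54.48  path d0:H2→d1:-→d2:-→d3:-→d4:-→d5:-→d6:-→d7:-→d8:-→d9:-→d10:-→d11:-→d12:H2→d13:-→d14:-  best=H2
  del 124.235.47.80/28 (clear depth 28)
  add 56.0.0.0/8 -> H2 at depth 8
  ? 56.144.0.170  path d0:H2→d1:-→d2:-→d3:-→d4:-→d5:-→d6:-→d7:-→d8:H2→d9:-→d10:-→d11:-→d12:H2  best=H2

== LOOKUPS ==
["H3","H3","H3","H2","H2","H3","H2","H2","H3","H2","H2","H2"]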